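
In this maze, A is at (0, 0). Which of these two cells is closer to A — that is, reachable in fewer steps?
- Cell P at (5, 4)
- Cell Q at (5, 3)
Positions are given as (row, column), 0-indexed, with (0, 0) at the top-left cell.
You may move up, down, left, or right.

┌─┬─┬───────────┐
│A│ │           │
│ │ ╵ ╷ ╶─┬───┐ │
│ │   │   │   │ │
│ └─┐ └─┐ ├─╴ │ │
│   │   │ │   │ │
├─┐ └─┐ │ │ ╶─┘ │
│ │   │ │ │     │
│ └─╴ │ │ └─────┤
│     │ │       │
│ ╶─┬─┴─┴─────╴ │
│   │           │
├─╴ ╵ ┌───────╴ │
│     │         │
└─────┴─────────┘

Shortest path A → P at (5, 4): 15 steps
Shortest path A → Q at (5, 3): 14 steps

Q is closer (14 steps vs 15 steps).

Path to P:

┌─┬─┬───────────┐
│A│ │           │
│ │ ╵ ╷ ╶─┬───┐ │
│↓│   │   │   │ │
│ └─┐ └─┐ ├─╴ │ │
│↳ ↓│   │ │   │ │
├─┐ └─┐ │ │ ╶─┘ │
│ │↳ ↓│ │ │     │
│ └─╴ │ │ └─────┤
│↓ ← ↲│ │       │
│ ╶─┬─┴─┴─────╴ │
│↳ ↓│↱ → P      │
├─╴ ╵ ┌───────╴ │
│  ↳ ↑│         │
└─────┴─────────┘

Path to Q:

┌─┬─┬───────────┐
│A│ │           │
│ │ ╵ ╷ ╶─┬───┐ │
│↓│   │   │   │ │
│ └─┐ └─┐ ├─╴ │ │
│↳ ↓│   │ │   │ │
├─┐ └─┐ │ │ ╶─┘ │
│ │↳ ↓│ │ │     │
│ └─╴ │ │ └─────┤
│↓ ← ↲│ │       │
│ ╶─┬─┴─┴─────╴ │
│↳ ↓│↱ Q        │
├─╴ ╵ ┌───────╴ │
│  ↳ ↑│         │
└─────┴─────────┘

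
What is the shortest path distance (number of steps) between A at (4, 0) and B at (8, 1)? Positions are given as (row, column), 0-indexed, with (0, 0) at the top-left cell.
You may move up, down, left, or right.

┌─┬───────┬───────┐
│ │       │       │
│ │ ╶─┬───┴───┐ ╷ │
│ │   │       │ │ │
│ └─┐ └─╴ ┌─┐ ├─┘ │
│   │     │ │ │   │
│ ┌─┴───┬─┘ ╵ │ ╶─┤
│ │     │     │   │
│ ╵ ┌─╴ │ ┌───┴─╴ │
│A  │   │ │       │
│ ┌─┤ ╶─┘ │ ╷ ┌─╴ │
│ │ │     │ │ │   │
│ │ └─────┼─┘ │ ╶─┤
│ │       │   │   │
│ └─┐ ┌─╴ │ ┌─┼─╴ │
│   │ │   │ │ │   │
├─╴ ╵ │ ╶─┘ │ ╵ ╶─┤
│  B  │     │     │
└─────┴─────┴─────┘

Finding path from (4, 0) to (8, 1):
Path: (4,0) → (5,0) → (6,0) → (7,0) → (7,1) → (8,1)
Distance: 5 steps

Solution:

┌─┬───────┬───────┐
│ │       │       │
│ │ ╶─┬───┴───┐ ╷ │
│ │   │       │ │ │
│ └─┐ └─╴ ┌─┐ ├─┘ │
│   │     │ │ │   │
│ ┌─┴───┬─┘ ╵ │ ╶─┤
│ │     │     │   │
│ ╵ ┌─╴ │ ┌───┴─╴ │
│A  │   │ │       │
│ ┌─┤ ╶─┘ │ ╷ ┌─╴ │
│↓│ │     │ │ │   │
│ │ └─────┼─┘ │ ╶─┤
│↓│       │   │   │
│ └─┐ ┌─╴ │ ┌─┼─╴ │
│↳ ↓│ │   │ │ │   │
├─╴ ╵ │ ╶─┘ │ ╵ ╶─┤
│  B  │     │     │
└─────┴─────┴─────┘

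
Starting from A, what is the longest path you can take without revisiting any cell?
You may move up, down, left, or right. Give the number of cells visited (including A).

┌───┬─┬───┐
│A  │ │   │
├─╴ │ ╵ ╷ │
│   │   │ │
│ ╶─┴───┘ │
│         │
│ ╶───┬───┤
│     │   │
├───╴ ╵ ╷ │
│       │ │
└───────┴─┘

Finding longest simple path using DFS:
Start: (0, 0)
Longest path visits 15 cells
Path: A → right → down → left → down → right → right → right → right → up → up → left → down → left → up

Solution:

┌───┬─┬───┐
│A ↓│B│↓ ↰│
├─╴ │ ╵ ╷ │
│↓ ↲│↑ ↲│↑│
│ ╶─┴───┘ │
│↳ → → → ↑│
│ ╶───┬───┤
│     │   │
├───╴ ╵ ╷ │
│       │ │
└───────┴─┘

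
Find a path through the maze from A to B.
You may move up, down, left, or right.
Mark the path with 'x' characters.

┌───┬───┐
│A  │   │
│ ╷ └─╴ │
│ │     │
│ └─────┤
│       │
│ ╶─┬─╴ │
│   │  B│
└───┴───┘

Finding the shortest path through the maze:
Path length: 6 steps
Directions: down → down → right → right → right → down

Solution:

┌───┬───┐
│A  │   │
│ ╷ └─╴ │
│x│     │
│ └─────┤
│x x x x│
│ ╶─┬─╴ │
│   │  B│
└───┴───┘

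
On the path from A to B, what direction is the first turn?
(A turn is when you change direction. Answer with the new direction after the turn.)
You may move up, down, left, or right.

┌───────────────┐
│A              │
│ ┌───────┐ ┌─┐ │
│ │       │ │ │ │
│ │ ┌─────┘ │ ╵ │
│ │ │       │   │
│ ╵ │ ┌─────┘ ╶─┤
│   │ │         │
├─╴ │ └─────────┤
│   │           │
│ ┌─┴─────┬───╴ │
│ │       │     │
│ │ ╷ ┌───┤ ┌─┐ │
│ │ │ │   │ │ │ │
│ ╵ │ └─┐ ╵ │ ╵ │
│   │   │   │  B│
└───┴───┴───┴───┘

Directions: right, right, right, right, right, down, down, left, left, left, down, down, right, right, right, right, right, down, down, down
First turn direction: down

Solution:

┌───────────────┐
│A → → → → ↓    │
│ ┌───────┐ ┌─┐ │
│ │       │↓│ │ │
│ │ ┌─────┘ │ ╵ │
│ │ │↓ ← ← ↲│   │
│ ╵ │ ┌─────┘ ╶─┤
│   │↓│         │
├─╴ │ └─────────┤
│   │↳ → → → → ↓│
│ ┌─┴─────┬───╴ │
│ │       │    ↓│
│ │ ╷ ┌───┤ ┌─┐ │
│ │ │ │   │ │ │↓│
│ ╵ │ └─┐ ╵ │ ╵ │
│   │   │   │  B│
└───┴───┴───┴───┘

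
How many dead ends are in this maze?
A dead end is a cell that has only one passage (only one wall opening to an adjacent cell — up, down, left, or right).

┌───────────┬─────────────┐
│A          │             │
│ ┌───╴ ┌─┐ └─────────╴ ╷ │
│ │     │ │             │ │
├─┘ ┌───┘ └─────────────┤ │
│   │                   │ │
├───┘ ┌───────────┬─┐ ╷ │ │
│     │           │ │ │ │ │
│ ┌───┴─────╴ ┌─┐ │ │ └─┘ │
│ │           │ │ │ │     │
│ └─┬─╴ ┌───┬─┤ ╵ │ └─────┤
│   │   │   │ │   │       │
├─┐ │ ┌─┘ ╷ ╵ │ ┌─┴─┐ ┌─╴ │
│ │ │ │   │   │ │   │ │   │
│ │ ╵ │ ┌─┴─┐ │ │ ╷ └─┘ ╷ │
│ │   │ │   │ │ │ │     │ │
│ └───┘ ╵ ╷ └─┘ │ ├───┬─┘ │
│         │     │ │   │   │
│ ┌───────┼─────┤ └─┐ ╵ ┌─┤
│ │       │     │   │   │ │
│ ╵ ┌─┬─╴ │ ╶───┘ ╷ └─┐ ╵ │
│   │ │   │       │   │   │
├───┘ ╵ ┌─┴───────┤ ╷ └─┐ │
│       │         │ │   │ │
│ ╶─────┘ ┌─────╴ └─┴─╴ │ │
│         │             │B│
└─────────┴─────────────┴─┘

Checking each cell for number of passages:

Dead ends found at positions:
  (0, 6)
  (1, 0)
  (1, 4)
  (2, 0)
  (3, 3)
  (3, 9)
  (3, 11)
  (4, 1)
  (4, 7)
  (5, 6)
  (6, 0)
  (6, 10)
  (7, 6)
  (8, 9)
  (9, 7)
  (9, 12)
  (10, 2)
  (11, 9)
  (12, 5)
  (12, 12)
Total dead ends: 20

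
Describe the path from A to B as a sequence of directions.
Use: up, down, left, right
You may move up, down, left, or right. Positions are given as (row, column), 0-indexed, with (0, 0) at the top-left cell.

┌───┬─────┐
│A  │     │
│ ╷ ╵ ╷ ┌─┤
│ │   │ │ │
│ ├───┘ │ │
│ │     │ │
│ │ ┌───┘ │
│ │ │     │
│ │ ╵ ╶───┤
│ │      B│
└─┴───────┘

Finding the path and converting it to directions:
Path through cells: (0,0) → (0,1) → (1,1) → (1,2) → (0,2) → (0,3) → (1,3) → (2,3) → (2,2) → (2,1) → (3,1) → (4,1) → (4,2) → (4,3) → (4,4)
Directions: right, down, right, up, right, down, down, left, left, down, down, right, right, right

Solution:

┌───┬─────┐
│A ↓│↱ ↓  │
│ ╷ ╵ ╷ ┌─┤
│ │↳ ↑│↓│ │
│ ├───┘ │ │
│ │↓ ← ↲│ │
│ │ ┌───┘ │
│ │↓│     │
│ │ ╵ ╶───┤
│ │↳ → → B│
└─┴───────┘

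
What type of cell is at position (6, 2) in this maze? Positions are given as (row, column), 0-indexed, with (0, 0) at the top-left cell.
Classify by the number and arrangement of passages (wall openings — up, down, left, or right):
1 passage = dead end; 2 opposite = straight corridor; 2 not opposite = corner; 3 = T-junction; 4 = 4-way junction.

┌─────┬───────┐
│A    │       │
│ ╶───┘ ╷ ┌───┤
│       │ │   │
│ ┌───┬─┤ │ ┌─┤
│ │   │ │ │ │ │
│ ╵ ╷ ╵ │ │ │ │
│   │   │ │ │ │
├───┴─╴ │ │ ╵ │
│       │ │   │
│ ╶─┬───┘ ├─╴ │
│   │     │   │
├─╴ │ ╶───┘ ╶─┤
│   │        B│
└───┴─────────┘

Checking cell at (6, 2):
Number of passages: 2
Cell type: corner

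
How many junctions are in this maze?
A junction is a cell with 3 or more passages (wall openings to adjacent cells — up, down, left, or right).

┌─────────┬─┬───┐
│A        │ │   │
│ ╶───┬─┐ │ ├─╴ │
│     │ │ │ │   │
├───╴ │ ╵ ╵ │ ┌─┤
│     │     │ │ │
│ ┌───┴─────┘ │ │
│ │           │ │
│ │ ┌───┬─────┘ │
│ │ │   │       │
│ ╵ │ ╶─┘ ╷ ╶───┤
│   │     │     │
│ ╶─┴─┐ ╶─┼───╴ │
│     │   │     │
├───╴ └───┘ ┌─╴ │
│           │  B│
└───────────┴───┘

Checking each cell for number of passages:

Junctions found (3+ passages):
  (2, 4): 3 passages
  (4, 5): 3 passages
  (5, 0): 3 passages
  (5, 3): 3 passages
  (6, 7): 3 passages
  (7, 2): 3 passages
Total junctions: 6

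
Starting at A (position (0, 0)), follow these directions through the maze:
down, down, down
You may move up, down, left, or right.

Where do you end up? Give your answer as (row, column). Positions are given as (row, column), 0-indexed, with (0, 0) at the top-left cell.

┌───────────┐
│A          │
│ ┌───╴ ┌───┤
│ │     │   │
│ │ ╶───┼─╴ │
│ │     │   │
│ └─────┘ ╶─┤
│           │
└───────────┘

Following directions step by step:
Start: (0, 0)
  down: (0, 0) → (1, 0)
  down: (1, 0) → (2, 0)
  down: (2, 0) → (3, 0)
Final position: (3, 0)

Path taken:

┌───────────┐
│A          │
│ ┌───╴ ┌───┤
│↓│     │   │
│ │ ╶───┼─╴ │
│↓│     │   │
│ └─────┘ ╶─┤
│B          │
└───────────┘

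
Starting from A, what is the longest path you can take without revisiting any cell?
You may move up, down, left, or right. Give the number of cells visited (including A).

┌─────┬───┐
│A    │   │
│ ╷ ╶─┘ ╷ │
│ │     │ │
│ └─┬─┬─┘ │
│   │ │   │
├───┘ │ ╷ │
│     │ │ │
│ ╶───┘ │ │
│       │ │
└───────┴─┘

Finding longest simple path using DFS:
Start: (0, 0)
Longest path visits 19 cells
Path: A → right → down → right → right → up → right → down → down → left → down → down → left → left → left → up → right → right → up

Solution:

┌─────┬───┐
│A ↓  │↱ ↓│
│ ╷ ╶─┘ ╷ │
│ │↳ → ↑│↓│
│ └─┬─┬─┘ │
│   │B│↓ ↲│
├───┘ │ ╷ │
│↱ → ↑│↓│ │
│ ╶───┘ │ │
│↑ ← ← ↲│ │
└───────┴─┘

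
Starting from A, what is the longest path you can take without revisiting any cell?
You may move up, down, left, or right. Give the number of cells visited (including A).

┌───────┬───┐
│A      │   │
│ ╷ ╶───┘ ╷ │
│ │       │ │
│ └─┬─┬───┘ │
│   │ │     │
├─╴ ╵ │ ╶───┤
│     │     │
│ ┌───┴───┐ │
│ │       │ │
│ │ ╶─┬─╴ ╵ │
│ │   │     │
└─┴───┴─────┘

Finding longest simple path using DFS:
Start: (0, 0)
Longest path visits 24 cells
Path: A → right → down → right → right → right → up → right → down → down → left → left → down → right → right → down → down → left → up → left → left → left → down → right

Solution:

┌───────┬───┐
│A ↓    │↱ ↓│
│ ╷ ╶───┘ ╷ │
│ │↳ → → ↑│↓│
│ └─┬─┬───┘ │
│   │ │↓ ← ↲│
├─╴ ╵ │ ╶───┤
│     │↳ → ↓│
│ ┌───┴───┐ │
│ │↓ ← ← ↰│↓│
│ │ ╶─┬─╴ ╵ │
│ │↳ B│  ↑ ↲│
└─┴───┴─────┘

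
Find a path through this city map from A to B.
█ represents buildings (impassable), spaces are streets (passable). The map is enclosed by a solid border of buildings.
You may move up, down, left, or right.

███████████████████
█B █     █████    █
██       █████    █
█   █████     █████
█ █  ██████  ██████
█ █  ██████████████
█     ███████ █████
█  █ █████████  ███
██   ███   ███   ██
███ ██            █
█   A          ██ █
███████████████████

Finding the shortest path from A to B:
Movement: cardinal only
Path length: 14 steps
Directions: left → up → up → left → up → up → left → up → up → up → right → up → up → left

Solution:

███████████████████
█B↰█     █████    █
██↑      █████    █
█↱↑ █████     █████
█↑█  ██████  ██████
█↑█  ██████████████
█↑↰   ███████ █████
█ ↑█ █████████  ███
██↑↰ ███   ███   ██
███↑██            █
█  ↑A          ██ █
███████████████████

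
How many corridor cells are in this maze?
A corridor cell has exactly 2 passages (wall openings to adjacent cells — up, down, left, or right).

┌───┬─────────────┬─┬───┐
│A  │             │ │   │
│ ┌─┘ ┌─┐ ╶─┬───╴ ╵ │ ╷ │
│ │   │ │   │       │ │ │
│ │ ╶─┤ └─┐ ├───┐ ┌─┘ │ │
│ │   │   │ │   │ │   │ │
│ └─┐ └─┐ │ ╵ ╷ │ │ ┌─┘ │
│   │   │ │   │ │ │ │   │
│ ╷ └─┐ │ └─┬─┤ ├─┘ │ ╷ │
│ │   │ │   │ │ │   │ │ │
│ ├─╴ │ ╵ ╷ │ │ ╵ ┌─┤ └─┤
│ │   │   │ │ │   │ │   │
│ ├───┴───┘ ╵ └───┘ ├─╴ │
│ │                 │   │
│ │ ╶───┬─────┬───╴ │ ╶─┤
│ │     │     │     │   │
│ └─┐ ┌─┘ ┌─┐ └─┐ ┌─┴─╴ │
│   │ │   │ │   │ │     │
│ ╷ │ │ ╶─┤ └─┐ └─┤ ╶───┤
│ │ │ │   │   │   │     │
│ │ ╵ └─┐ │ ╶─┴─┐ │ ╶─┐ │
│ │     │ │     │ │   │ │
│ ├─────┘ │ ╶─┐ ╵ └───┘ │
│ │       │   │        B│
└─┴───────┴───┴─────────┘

Counting cells with exactly 2 passages:
Total corridor cells: 109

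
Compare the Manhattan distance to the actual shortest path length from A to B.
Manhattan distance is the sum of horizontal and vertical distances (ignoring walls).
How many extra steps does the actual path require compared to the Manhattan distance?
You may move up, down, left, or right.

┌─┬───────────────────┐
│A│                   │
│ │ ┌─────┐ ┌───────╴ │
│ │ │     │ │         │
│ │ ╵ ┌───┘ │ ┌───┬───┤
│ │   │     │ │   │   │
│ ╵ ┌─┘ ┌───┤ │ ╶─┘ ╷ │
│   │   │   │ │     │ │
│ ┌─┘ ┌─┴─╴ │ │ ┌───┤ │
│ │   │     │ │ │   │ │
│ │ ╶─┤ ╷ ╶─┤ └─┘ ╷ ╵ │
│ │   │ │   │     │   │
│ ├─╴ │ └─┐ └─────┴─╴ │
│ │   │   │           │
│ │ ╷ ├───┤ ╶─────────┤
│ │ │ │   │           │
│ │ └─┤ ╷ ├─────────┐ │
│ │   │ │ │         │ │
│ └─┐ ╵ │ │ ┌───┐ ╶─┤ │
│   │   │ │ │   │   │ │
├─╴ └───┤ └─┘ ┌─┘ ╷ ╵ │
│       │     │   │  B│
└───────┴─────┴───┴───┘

Manhattan distance: |10 - 0| + |10 - 0| = 20
Actual path length: 46
Extra steps: 46 - 20 = 26

Solution:

┌─┬───────────────────┐
│A│↱ → → → → → → → → ↓│
│ │ ┌─────┐ ┌───────╴ │
│↓│↑│     │ │↓ ← ← ← ↲│
│ │ ╵ ┌───┘ │ ┌───┬───┤
│↓│↑  │     │↓│   │   │
│ ╵ ┌─┘ ┌───┤ │ ╶─┘ ╷ │
│↳ ↑│   │   │↓│     │ │
│ ┌─┘ ┌─┴─╴ │ │ ┌───┤ │
│ │   │     │↓│ │↱ ↓│ │
│ │ ╶─┤ ╷ ╶─┤ └─┘ ╷ ╵ │
│ │   │ │   │↳ → ↑│↳ ↓│
│ ├─╴ │ └─┐ └─────┴─╴ │
│ │   │   │↓ ← ← ← ← ↲│
│ │ ╷ ├───┤ ╶─────────┤
│ │ │ │   │↳ → → → → ↓│
│ │ └─┤ ╷ ├─────────┐ │
│ │   │ │ │         │↓│
│ └─┐ ╵ │ │ ┌───┐ ╶─┤ │
│   │   │ │ │   │   │↓│
├─╴ └───┤ └─┘ ┌─┘ ╷ ╵ │
│       │     │   │  B│
└───────┴─────┴───┴───┘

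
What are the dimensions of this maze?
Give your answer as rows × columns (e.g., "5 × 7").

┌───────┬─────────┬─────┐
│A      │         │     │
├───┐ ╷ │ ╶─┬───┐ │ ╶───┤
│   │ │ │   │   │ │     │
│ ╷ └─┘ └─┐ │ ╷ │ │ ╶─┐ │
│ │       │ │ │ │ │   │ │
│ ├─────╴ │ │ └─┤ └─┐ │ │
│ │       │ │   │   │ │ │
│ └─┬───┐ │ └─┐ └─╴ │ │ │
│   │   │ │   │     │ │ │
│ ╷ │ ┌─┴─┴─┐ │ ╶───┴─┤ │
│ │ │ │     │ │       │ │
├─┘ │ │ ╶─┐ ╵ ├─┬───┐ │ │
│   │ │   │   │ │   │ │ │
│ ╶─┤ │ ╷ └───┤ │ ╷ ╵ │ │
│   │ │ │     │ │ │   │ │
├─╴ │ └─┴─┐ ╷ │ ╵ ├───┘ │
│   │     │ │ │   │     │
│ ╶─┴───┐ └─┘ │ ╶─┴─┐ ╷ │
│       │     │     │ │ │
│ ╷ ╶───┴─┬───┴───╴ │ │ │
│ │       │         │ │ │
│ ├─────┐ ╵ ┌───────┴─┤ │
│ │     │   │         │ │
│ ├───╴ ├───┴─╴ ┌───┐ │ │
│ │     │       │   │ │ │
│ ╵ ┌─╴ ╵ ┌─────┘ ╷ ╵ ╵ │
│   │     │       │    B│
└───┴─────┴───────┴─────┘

Counting the maze dimensions:
Rows (vertical): 14
Columns (horizontal): 12
Dimensions: 14 × 12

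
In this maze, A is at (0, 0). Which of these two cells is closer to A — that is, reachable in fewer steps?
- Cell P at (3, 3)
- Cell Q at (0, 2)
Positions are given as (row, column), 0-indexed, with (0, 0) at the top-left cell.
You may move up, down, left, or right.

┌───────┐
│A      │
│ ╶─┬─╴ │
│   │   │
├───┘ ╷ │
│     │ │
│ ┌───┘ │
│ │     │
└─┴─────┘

Shortest path A → P at (3, 3): 6 steps
Shortest path A → Q at (0, 2): 2 steps

Q is closer (2 steps vs 6 steps).

Path to P:

┌───────┐
│A → → ↓│
│ ╶─┬─╴ │
│   │  ↓│
├───┘ ╷ │
│     │↓│
│ ┌───┘ │
│ │    P│
└─┴─────┘

Path to Q:

┌───────┐
│A → Q  │
│ ╶─┬─╴ │
│   │   │
├───┘ ╷ │
│     │ │
│ ┌───┘ │
│ │     │
└─┴─────┘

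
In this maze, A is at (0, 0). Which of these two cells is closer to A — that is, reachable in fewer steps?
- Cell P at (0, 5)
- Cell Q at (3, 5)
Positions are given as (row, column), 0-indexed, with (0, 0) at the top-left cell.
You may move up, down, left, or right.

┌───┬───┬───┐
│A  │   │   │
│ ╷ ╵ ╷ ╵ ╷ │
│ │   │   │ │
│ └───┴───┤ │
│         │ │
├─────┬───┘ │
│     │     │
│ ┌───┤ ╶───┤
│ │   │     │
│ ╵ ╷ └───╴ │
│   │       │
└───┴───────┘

Shortest path A → P at (0, 5): 9 steps
Shortest path A → Q at (3, 5): 12 steps

P is closer (9 steps vs 12 steps).

Path to P:

┌───┬───┬───┐
│A ↓│↱ ↓│↱ P│
│ ╷ ╵ ╷ ╵ ╷ │
│ │↳ ↑│↳ ↑│ │
│ └───┴───┤ │
│         │ │
├─────┬───┘ │
│     │     │
│ ┌───┤ ╶───┤
│ │   │     │
│ ╵ ╷ └───╴ │
│   │       │
└───┴───────┘

Path to Q:

┌───┬───┬───┐
│A ↓│↱ ↓│↱ ↓│
│ ╷ ╵ ╷ ╵ ╷ │
│ │↳ ↑│↳ ↑│↓│
│ └───┴───┤ │
│         │↓│
├─────┬───┘ │
│     │    Q│
│ ┌───┤ ╶───┤
│ │   │     │
│ ╵ ╷ └───╴ │
│   │       │
└───┴───────┘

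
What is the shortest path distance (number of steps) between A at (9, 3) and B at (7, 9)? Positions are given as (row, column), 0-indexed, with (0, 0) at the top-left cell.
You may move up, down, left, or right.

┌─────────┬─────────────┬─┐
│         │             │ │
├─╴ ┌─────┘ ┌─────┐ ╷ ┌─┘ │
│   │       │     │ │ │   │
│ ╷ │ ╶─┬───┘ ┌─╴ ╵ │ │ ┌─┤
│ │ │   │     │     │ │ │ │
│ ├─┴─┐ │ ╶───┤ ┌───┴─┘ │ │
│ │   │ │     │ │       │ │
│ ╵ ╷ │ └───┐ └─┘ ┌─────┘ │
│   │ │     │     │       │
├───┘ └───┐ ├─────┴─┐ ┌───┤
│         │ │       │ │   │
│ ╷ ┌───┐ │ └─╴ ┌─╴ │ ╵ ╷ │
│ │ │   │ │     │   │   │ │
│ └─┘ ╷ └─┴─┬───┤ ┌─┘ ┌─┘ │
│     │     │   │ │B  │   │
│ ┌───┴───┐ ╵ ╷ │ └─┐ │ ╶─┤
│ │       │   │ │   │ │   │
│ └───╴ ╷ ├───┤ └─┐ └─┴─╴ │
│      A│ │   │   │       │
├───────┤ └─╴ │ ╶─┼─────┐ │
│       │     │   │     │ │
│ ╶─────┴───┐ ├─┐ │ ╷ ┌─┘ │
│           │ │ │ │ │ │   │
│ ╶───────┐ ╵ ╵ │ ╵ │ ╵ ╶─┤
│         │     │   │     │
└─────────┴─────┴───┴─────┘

Finding path from (9, 3) to (7, 9):
Path: (9,3) → (9,2) → (9,1) → (9,0) → (8,0) → (7,0) → (7,1) → (7,2) → (6,2) → (6,3) → (7,3) → (7,4) → (7,5) → (8,5) → (8,6) → (7,6) → (7,7) → (8,7) → (9,7) → (10,7) → (10,8) → (11,8) → (12,8) → (12,9) → (11,9) → (10,9) → (10,10) → (11,10) → (12,10) → (12,11) → (11,11) → (11,12) → (10,12) → (9,12) → (8,12) → (8,11) → (7,11) → (7,12) → (6,12) → (5,12) → (5,11) → (6,11) → (6,10) → (7,10) → (7,9)
Distance: 44 steps

Solution:

┌─────────┬─────────────┬─┐
│         │             │ │
├─╴ ┌─────┘ ┌─────┐ ╷ ┌─┘ │
│   │       │     │ │ │   │
│ ╷ │ ╶─┬───┘ ┌─╴ ╵ │ │ ┌─┤
│ │ │   │     │     │ │ │ │
│ ├─┴─┐ │ ╶───┤ ┌───┴─┘ │ │
│ │   │ │     │ │       │ │
│ ╵ ╷ │ └───┐ └─┘ ┌─────┘ │
│   │ │     │     │       │
├───┘ └───┐ ├─────┴─┐ ┌───┤
│         │ │       │ │↓ ↰│
│ ╷ ┌───┐ │ └─╴ ┌─╴ │ ╵ ╷ │
│ │ │↱ ↓│ │     │   │↓ ↲│↑│
│ └─┘ ╷ └─┴─┬───┤ ┌─┘ ┌─┘ │
│↱ → ↑│↳ → ↓│↱ ↓│ │B ↲│↱ ↑│
│ ┌───┴───┐ ╵ ╷ │ └─┐ │ ╶─┤
│↑│       │↳ ↑│↓│   │ │↑ ↰│
│ └───╴ ╷ ├───┤ └─┐ └─┴─╴ │
│↑ ← ← A│ │   │↓  │      ↑│
├───────┤ └─╴ │ ╶─┼─────┐ │
│       │     │↳ ↓│↱ ↓  │↑│
│ ╶─────┴───┐ ├─┐ │ ╷ ┌─┘ │
│           │ │ │↓│↑│↓│↱ ↑│
│ ╶───────┐ ╵ ╵ │ ╵ │ ╵ ╶─┤
│         │     │↳ ↑│↳ ↑  │
└─────────┴─────┴───┴─────┘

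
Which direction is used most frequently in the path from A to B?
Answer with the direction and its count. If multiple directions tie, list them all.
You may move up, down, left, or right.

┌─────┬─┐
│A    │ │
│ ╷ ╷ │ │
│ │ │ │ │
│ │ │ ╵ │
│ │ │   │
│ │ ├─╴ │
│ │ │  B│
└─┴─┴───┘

Directions: right, right, down, down, right, down
Counts: {'right': 3, 'down': 3}
Most common: down and right (tied at 3 times each)

Solution:

┌─────┬─┐
│A → ↓│ │
│ ╷ ╷ │ │
│ │ │↓│ │
│ │ │ ╵ │
│ │ │↳ ↓│
│ │ ├─╴ │
│ │ │  B│
└─┴─┴───┘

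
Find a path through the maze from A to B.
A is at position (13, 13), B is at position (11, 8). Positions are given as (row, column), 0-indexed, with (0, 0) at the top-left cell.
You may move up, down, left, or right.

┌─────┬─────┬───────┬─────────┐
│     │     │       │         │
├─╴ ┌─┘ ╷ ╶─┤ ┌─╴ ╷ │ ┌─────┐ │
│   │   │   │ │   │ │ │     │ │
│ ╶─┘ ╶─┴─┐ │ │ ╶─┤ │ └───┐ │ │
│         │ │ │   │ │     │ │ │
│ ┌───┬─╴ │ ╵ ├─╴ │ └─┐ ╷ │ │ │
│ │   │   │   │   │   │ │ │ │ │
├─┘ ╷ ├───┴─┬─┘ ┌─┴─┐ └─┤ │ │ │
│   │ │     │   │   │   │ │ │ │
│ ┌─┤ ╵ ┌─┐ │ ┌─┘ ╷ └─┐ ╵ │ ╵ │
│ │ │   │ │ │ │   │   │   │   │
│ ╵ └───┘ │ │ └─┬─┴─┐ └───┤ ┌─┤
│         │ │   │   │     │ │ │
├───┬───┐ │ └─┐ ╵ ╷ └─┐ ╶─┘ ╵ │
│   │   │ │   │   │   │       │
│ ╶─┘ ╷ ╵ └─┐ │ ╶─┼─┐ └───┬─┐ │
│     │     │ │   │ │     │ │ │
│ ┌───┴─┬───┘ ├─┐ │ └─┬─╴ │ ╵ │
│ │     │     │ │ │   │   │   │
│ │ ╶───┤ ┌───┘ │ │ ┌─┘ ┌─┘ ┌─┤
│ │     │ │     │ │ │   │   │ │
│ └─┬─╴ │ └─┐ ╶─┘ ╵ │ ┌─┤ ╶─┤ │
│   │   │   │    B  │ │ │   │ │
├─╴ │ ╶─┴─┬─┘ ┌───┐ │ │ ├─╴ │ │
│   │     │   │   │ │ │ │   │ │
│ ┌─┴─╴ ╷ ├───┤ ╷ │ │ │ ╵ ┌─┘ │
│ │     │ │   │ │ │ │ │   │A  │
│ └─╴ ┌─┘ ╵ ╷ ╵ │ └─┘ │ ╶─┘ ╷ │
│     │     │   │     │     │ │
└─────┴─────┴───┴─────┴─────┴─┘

Finding the shortest path from (13, 13) to (11, 8):
Path length: 61 steps
Directions: down → left → left → up → right → up → right → up → left → up → right → up → right → up → up → left → up → up → right → up → up → up → up → up → left → left → left → left → down → down → right → right → down → down → down → left → up → left → up → left → up → up → up → left → down → left → down → right → down → left → down → left → down → down → right → down → down → right → down → down → down

Solution:

┌─────┬─────┬───────┬─────────┐
│     │     │    ↓ ↰│↓ ← ← ← ↰│
├─╴ ┌─┘ ╷ ╶─┤ ┌─╴ ╷ │ ┌─────┐ │
│   │   │   │ │↓ ↲│↑│↓│     │↑│
│ ╶─┘ ╶─┴─┐ │ │ ╶─┤ │ └───┐ │ │
│         │ │ │↳ ↓│↑│↳ → ↓│ │↑│
│ ┌───┬─╴ │ ╵ ├─╴ │ └─┐ ╷ │ │ │
│ │   │   │   │↓ ↲│↑ ↰│ │↓│ │↑│
├─┘ ╷ ├───┴─┬─┘ ┌─┴─┐ └─┤ │ │ │
│   │ │     │↓ ↲│   │↑ ↰│↓│ │↑│
│ ┌─┤ ╵ ┌─┐ │ ┌─┘ ╷ └─┐ ╵ │ ╵ │
│ │ │   │ │ │↓│   │   │↑ ↲│↱ ↑│
│ ╵ └───┘ │ │ └─┬─┴─┐ └───┤ ┌─┤
│         │ │↳ ↓│   │     │↑│ │
├───┬───┐ │ └─┐ ╵ ╷ └─┐ ╶─┘ ╵ │
│   │   │ │   │↓  │   │    ↑ ↰│
│ ╶─┘ ╷ ╵ └─┐ │ ╶─┼─┐ └───┬─┐ │
│     │     │ │↳ ↓│ │     │ │↑│
│ ┌───┴─┬───┘ ├─┐ │ └─┬─╴ │ ╵ │
│ │     │     │ │↓│   │   │↱ ↑│
│ │ ╶───┤ ┌───┘ │ │ ┌─┘ ┌─┘ ┌─┤
│ │     │ │     │↓│ │   │↱ ↑│ │
│ └─┬─╴ │ └─┐ ╶─┘ ╵ │ ┌─┤ ╶─┤ │
│   │   │   │    B  │ │ │↑ ↰│ │
├─╴ │ ╶─┴─┬─┘ ┌───┐ │ │ ├─╴ │ │
│   │     │   │   │ │ │ │↱ ↑│ │
│ ┌─┴─╴ ╷ ├───┤ ╷ │ │ │ ╵ ┌─┘ │
│ │     │ │   │ │ │ │ │↱ ↑│A  │
│ └─╴ ┌─┘ ╵ ╷ ╵ │ └─┘ │ ╶─┘ ╷ │
│     │     │   │     │↑ ← ↲│ │
└─────┴─────┴───┴─────┴─────┴─┘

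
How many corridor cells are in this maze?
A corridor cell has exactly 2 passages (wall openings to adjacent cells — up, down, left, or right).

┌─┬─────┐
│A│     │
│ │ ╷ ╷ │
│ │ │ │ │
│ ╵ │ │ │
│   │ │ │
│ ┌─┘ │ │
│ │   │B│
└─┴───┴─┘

Counting cells with exactly 2 passages:
Total corridor cells: 10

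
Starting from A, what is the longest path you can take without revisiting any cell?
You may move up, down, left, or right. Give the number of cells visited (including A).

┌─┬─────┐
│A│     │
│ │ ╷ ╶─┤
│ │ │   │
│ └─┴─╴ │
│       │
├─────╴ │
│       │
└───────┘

Finding longest simple path using DFS:
Start: (0, 0)
Longest path visits 11 cells
Path: A → down → down → right → right → right → up → left → up → left → down

Solution:

┌─┬─────┐
│A│↓ ↰  │
│ │ ╷ ╶─┤
│↓│B│↑ ↰│
│ └─┴─╴ │
│↳ → → ↑│
├─────╴ │
│       │
└───────┘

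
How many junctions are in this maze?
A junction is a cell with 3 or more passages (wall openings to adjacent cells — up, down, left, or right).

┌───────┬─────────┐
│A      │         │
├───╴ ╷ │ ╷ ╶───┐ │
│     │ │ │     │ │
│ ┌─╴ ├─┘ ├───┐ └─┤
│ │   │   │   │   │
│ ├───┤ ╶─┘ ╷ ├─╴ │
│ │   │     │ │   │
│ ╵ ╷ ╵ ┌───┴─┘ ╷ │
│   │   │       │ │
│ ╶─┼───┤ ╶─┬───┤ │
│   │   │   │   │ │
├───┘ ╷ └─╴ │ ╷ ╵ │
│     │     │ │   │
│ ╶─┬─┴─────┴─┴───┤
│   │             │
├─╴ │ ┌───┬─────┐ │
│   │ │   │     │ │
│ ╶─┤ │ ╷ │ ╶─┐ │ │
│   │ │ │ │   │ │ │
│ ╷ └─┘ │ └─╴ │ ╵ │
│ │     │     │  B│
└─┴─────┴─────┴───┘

Checking each cell for number of passages:

Junctions found (3+ passages):
  (0, 2): 3 passages
  (0, 5): 3 passages
  (1, 2): 3 passages
  (3, 3): 3 passages
  (3, 8): 3 passages
  (4, 0): 3 passages
  (9, 0): 3 passages
Total junctions: 7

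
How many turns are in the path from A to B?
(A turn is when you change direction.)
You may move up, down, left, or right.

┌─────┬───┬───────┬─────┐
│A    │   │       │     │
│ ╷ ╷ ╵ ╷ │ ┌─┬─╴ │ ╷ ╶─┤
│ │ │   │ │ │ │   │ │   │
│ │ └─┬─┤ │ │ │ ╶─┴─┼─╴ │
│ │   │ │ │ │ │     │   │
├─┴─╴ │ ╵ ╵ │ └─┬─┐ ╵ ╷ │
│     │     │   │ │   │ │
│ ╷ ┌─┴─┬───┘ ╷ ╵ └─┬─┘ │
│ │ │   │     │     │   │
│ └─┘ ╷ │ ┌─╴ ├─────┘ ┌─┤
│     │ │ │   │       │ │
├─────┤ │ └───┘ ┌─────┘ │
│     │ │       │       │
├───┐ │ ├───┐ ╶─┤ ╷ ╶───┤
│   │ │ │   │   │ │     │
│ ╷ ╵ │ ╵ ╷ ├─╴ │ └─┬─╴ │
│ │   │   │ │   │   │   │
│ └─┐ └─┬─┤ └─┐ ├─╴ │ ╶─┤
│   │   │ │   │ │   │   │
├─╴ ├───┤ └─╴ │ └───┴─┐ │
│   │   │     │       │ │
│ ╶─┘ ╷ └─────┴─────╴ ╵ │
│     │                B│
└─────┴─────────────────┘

Directions: right, right, down, right, up, right, down, down, down, right, up, up, up, right, right, right, down, left, down, right, right, down, right, up, right, down, down, left, down, left, left, left, down, left, down, right, down, down, down, right, right, right, down, right
Number of turns: 28

Solution:

┌─────┬───┬───────┬─────┐
│A → ↓│↱ ↓│↱ → → ↓│     │
│ ╷ ╷ ╵ ╷ │ ┌─┬─╴ │ ╷ ╶─┤
│ │ │↳ ↑│↓│↑│ │↓ ↲│ │   │
│ │ └─┬─┤ │ │ │ ╶─┴─┼─╴ │
│ │   │ │↓│↑│ │↳ → ↓│↱ ↓│
├─┴─╴ │ ╵ ╵ │ └─┬─┐ ╵ ╷ │
│     │  ↳ ↑│   │ │↳ ↑│↓│
│ ╷ ┌─┴─┬───┘ ╷ ╵ └─┬─┘ │
│ │ │   │     │     │↓ ↲│
│ └─┘ ╷ │ ┌─╴ ├─────┘ ┌─┤
│     │ │ │   │↓ ← ← ↲│ │
├─────┤ │ └───┘ ┌─────┘ │
│     │ │    ↓ ↲│       │
├───┐ │ ├───┐ ╶─┤ ╷ ╶───┤
│   │ │ │   │↳ ↓│ │     │
│ ╷ ╵ │ ╵ ╷ ├─╴ │ └─┬─╴ │
│ │   │   │ │  ↓│   │   │
│ └─┐ └─┬─┤ └─┐ ├─╴ │ ╶─┤
│   │   │ │   │↓│   │   │
├─╴ ├───┤ └─╴ │ └───┴─┐ │
│   │   │     │↳ → → ↓│ │
│ ╶─┘ ╷ └─────┴─────╴ ╵ │
│     │              ↳ B│
└─────┴─────────────────┘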